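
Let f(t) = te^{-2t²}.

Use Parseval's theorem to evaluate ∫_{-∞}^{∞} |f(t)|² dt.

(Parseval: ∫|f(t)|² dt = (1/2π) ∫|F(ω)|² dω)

∫|f(t)|² dt = \frac{\sqrt{\pi}}{16}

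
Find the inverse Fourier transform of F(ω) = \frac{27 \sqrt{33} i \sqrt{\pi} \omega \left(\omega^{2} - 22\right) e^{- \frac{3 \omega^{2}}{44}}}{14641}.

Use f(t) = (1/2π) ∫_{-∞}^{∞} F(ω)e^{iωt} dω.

f(t) = 8 t^{3} e^{- \frac{11 t^{2}}{3}}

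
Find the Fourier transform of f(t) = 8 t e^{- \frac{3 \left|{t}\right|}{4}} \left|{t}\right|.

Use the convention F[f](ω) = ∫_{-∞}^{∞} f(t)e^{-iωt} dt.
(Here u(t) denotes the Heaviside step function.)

F(ω) = \frac{8192 i \omega \left(16 \omega^{2} - 27\right)}{\left(16 \omega^{2} + 9\right)^{3}}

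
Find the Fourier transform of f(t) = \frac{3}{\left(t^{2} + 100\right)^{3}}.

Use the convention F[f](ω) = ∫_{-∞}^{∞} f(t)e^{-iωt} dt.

F(ω) = \frac{3 \pi \left(100 \omega^{2} + 30 \left|{\omega}\right| + 3\right) e^{- 10 \left|{\omega}\right|}}{800000}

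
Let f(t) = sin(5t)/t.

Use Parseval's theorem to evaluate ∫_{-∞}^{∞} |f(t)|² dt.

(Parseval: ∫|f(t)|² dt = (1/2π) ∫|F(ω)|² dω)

∫|f(t)|² dt = 5 \pi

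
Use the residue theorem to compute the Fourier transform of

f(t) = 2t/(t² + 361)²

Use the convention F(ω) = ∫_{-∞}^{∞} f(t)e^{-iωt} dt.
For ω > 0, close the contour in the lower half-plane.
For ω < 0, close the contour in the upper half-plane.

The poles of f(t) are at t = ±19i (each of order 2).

Let g(z) = f(z)e^{-iωz}; for large |z| the factor e^{-iωz} decays in the lower half-plane when ω > 0 and in the upper half-plane when ω < 0.

Case ω > 0 (lower half-plane, clockwise contour ⇒ F(ω) = -2πi·ΣRes):
  Res_{z = - 19 i} g(z) = \frac{\omega e^{- 19 \omega}}{38} (pole of order 2)
  F(ω) = -2πi·ΣRes = - \frac{i \pi \omega e^{- 19 \omega}}{19}

Case ω < 0 (upper half-plane, counterclockwise contour ⇒ F(ω) = +2πi·ΣRes):
  Res_{z = 19 i} g(z) = - \frac{\omega e^{19 \omega}}{38} (pole of order 2)
  F(ω) = 2πi·ΣRes = - \frac{i \pi \omega e^{19 \omega}}{19}

Both cases combine into a single formula in |ω|:

F(ω) = - \frac{i \pi \omega e^{- 19 \left|{\omega}\right|}}{19}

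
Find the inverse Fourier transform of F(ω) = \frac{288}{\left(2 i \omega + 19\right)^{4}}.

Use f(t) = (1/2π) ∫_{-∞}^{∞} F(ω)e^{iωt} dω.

f(t) = 3 t^{3} e^{- \frac{19 t}{2}} u\left(t\right)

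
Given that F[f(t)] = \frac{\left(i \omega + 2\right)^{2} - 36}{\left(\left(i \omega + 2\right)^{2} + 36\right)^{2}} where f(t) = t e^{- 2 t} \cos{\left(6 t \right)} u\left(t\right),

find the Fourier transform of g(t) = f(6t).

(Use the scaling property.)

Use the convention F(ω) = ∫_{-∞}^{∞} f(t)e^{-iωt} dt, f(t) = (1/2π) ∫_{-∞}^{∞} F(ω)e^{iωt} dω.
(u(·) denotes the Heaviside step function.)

F[g](ω) = \frac{6 \left(\left(i \omega + 12\right)^{2} - 1296\right)}{\left(\left(i \omega + 12\right)^{2} + 1296\right)^{2}}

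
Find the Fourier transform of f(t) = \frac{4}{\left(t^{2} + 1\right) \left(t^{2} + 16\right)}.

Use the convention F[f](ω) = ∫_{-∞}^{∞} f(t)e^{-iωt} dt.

F(ω) = \frac{\pi \left(4 e^{3 \left|{\omega}\right|} - 1\right) e^{- 4 \left|{\omega}\right|}}{15}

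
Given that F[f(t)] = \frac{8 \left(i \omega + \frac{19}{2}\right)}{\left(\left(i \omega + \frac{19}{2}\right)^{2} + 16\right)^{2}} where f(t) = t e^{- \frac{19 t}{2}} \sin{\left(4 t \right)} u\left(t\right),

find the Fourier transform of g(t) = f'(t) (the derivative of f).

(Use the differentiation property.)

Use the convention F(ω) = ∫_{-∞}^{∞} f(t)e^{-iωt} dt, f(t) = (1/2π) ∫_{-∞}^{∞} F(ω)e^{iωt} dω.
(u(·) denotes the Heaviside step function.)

F[g](ω) = \frac{64 i \omega \left(2 i \omega + 19\right)}{\left(\left(2 i \omega + 19\right)^{2} + 64\right)^{2}}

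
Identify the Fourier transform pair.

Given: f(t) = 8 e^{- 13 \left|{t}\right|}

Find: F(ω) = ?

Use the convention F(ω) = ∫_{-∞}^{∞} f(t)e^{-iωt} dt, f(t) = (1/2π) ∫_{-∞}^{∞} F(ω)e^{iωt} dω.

F(ω) = \frac{208}{\omega^{2} + 169}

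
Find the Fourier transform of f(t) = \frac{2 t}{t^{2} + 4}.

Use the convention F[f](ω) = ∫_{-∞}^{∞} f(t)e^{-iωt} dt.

F(ω) = - 2 i \pi e^{- 2 \left|{\omega}\right|} \operatorname{sign}{\left(\omega \right)}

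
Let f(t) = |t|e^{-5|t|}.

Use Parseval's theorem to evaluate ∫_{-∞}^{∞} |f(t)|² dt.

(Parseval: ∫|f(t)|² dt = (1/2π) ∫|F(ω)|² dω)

∫|f(t)|² dt = \frac{1}{250}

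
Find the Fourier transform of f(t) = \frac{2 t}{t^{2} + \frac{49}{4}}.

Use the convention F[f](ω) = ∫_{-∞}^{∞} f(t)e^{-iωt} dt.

F(ω) = - 2 i \pi e^{- \frac{7 \left|{\omega}\right|}{2}} \operatorname{sign}{\left(\omega \right)}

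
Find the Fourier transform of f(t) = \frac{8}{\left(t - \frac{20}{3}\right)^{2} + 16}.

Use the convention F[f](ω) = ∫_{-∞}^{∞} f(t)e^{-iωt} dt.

F(ω) = 2 \pi e^{- \frac{20 i \omega}{3} - 4 \left|{\omega}\right|}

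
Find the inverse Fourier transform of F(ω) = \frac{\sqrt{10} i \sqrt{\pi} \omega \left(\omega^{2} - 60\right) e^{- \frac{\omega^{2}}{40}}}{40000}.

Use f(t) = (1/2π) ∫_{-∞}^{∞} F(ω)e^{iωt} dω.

f(t) = 2 t^{3} e^{- 10 t^{2}}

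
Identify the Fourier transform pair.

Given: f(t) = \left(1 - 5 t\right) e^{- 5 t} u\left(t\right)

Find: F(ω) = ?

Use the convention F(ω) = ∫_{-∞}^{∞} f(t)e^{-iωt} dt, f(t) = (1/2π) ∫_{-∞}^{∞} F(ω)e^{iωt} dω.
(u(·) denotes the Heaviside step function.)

F(ω) = \frac{i \omega}{- \omega^{2} + 10 i \omega + 25}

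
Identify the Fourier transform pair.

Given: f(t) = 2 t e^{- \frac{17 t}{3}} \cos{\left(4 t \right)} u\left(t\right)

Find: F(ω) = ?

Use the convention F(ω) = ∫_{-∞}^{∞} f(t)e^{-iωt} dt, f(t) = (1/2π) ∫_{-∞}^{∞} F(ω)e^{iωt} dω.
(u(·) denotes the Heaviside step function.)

F(ω) = \frac{18 \left(\left(3 i \omega + 17\right)^{2} - 144\right)}{\left(\left(3 i \omega + 17\right)^{2} + 144\right)^{2}}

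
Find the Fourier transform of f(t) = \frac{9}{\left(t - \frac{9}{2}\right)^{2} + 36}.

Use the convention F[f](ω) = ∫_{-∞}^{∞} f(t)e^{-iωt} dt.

F(ω) = \frac{3 \pi e^{- \frac{9 i \omega}{2} - 6 \left|{\omega}\right|}}{2}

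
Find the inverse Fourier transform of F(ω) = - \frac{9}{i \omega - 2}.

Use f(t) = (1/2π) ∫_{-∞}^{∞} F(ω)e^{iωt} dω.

f(t) = 9 e^{2 t} u\left(- t\right)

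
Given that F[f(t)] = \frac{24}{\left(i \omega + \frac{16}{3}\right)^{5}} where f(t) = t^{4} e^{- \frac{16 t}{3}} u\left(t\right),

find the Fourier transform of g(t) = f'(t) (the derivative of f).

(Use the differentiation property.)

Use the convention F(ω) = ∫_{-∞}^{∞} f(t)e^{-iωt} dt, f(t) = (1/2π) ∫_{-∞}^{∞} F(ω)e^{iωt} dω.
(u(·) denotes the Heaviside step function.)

F[g](ω) = \frac{5832 i \omega}{\left(3 i \omega + 16\right)^{5}}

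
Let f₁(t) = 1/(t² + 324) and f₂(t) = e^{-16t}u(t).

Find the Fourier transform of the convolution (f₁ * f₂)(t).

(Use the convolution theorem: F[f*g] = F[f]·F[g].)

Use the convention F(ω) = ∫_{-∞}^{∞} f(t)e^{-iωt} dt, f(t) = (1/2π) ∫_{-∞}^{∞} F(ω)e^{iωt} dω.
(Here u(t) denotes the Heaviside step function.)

F[f₁*f₂](ω) = \frac{\pi e^{- 18 \left|{\omega}\right|}}{18 \left(i \omega + 16\right)}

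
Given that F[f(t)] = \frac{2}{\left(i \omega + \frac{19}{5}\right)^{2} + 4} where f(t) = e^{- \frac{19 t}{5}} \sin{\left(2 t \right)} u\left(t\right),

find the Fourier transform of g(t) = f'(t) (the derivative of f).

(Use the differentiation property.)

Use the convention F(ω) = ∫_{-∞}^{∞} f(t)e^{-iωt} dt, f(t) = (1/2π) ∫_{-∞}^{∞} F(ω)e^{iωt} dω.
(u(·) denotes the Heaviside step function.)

F[g](ω) = \frac{50 i \omega}{\left(5 i \omega + 19\right)^{2} + 100}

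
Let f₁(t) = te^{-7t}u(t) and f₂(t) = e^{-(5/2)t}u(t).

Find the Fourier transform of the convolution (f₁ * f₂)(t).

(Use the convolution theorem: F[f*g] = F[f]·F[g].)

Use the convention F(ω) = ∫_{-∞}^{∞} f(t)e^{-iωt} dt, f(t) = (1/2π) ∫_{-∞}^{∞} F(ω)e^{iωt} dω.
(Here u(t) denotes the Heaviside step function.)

F[f₁*f₂](ω) = \frac{2}{\left(i \omega + 7\right)^{2} \left(2 i \omega + 5\right)}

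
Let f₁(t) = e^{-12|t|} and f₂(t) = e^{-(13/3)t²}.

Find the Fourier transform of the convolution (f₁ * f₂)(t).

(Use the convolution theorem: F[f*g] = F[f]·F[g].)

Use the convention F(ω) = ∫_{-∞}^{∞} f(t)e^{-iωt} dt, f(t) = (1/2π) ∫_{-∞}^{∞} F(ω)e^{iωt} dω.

F[f₁*f₂](ω) = \frac{24 \sqrt{39} \sqrt{\pi} e^{- \frac{3 \omega^{2}}{52}}}{13 \left(\omega^{2} + 144\right)}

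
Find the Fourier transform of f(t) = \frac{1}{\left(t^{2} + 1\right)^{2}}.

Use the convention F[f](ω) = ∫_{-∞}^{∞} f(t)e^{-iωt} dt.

F(ω) = \frac{\pi \left(\left|{\omega}\right| + 1\right) e^{- \left|{\omega}\right|}}{2}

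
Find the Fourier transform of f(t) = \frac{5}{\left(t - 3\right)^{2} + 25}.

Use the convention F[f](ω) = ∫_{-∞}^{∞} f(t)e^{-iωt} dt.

F(ω) = \pi e^{- 3 i \omega - 5 \left|{\omega}\right|}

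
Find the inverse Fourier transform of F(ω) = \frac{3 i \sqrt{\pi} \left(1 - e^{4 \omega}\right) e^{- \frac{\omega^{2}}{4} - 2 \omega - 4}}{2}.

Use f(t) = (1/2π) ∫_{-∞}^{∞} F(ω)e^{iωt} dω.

f(t) = 3 e^{- t^{2}} \sin{\left(4 t \right)}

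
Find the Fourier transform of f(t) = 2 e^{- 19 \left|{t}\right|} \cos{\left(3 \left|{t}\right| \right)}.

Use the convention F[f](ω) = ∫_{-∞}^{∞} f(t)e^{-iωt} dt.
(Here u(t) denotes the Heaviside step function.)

F(ω) = \frac{76 \left(\omega^{2} + 370\right)}{\omega^{4} + 704 \omega^{2} + 136900}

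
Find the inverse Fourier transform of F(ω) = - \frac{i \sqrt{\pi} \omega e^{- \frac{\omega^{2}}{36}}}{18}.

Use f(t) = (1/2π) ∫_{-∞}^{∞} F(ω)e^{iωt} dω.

f(t) = 3 t e^{- 9 t^{2}}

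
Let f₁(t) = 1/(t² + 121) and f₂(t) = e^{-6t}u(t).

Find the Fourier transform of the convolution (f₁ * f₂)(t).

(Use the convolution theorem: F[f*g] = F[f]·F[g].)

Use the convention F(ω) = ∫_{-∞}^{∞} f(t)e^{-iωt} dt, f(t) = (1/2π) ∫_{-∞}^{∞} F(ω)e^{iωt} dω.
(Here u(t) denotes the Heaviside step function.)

F[f₁*f₂](ω) = \frac{\pi e^{- 11 \left|{\omega}\right|}}{11 \left(i \omega + 6\right)}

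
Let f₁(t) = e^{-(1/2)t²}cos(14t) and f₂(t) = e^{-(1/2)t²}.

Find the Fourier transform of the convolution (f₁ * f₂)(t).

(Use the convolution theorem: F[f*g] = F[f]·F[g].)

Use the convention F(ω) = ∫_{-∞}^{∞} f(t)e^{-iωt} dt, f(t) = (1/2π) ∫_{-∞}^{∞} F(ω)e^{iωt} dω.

F[f₁*f₂](ω) = \pi \left(e^{28 \omega} + 1\right) e^{- \omega^{2} - 14 \omega - 98}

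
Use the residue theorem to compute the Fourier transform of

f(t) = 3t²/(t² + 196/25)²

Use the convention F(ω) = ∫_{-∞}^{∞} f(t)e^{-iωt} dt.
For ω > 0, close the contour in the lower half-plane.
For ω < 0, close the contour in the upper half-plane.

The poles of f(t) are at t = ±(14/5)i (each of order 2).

Let g(z) = f(z)e^{-iωz}; for large |z| the factor e^{-iωz} decays in the lower half-plane when ω > 0 and in the upper half-plane when ω < 0.

Case ω > 0 (lower half-plane, clockwise contour ⇒ F(ω) = -2πi·ΣRes):
  Res_{z = - \frac{14 i}{5}} g(z) = \frac{3 i \left(5 - 14 \omega\right) e^{- \frac{14 \omega}{5}}}{56} (pole of order 2)
  F(ω) = -2πi·ΣRes = \frac{3 \pi \left(5 - 14 \omega\right) e^{- \frac{14 \omega}{5}}}{28}

Case ω < 0 (upper half-plane, counterclockwise contour ⇒ F(ω) = +2πi·ΣRes):
  Res_{z = \frac{14 i}{5}} g(z) = \frac{3 i \left(- 14 \omega - 5\right) e^{\frac{14 \omega}{5}}}{56} (pole of order 2)
  F(ω) = 2πi·ΣRes = \frac{3 \pi \left(14 \omega + 5\right) e^{\frac{14 \omega}{5}}}{28}

Both cases combine into a single formula in |ω|:

F(ω) = \frac{3 \pi \left(5 - 14 \left|{\omega}\right|\right) e^{- \frac{14 \left|{\omega}\right|}{5}}}{28}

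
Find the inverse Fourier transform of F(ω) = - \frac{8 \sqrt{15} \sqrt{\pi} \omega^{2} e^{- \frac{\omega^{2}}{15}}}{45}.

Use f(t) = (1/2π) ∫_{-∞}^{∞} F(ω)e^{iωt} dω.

f(t) = 5 \left(15 t^{2} - 2\right) e^{- \frac{15 t^{2}}{4}}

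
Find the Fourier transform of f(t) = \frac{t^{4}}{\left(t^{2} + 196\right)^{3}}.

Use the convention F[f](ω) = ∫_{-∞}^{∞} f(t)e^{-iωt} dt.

F(ω) = \frac{\pi \left(196 \omega^{2} - 70 \left|{\omega}\right| + 3\right) e^{- 14 \left|{\omega}\right|}}{112}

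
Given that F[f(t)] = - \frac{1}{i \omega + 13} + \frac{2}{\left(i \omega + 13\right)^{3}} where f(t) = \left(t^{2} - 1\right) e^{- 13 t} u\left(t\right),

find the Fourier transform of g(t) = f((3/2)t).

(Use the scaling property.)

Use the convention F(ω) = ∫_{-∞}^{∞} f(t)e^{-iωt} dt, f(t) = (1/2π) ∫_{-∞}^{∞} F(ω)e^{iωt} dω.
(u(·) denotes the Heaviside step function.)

F[g](ω) = \frac{2 \left(36 i \omega - \left(2 i \omega + 39\right)^{3} + 702\right)}{\left(2 i \omega + 39\right)^{4}}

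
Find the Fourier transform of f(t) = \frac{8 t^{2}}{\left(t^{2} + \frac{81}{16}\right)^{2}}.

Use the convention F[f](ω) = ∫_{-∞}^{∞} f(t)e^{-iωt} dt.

F(ω) = \frac{4 \pi \left(4 - 9 \left|{\omega}\right|\right) e^{- \frac{9 \left|{\omega}\right|}{4}}}{9}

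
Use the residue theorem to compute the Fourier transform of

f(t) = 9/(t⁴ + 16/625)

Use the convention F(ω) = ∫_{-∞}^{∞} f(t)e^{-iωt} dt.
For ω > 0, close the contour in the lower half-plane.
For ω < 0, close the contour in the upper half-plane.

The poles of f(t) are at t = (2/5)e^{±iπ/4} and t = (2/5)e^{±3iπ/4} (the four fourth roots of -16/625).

Let g(z) = f(z)e^{-iωz}; for large |z| the factor e^{-iωz} decays in the lower half-plane when ω > 0 and in the upper half-plane when ω < 0.

Case ω > 0 (lower half-plane, clockwise contour ⇒ F(ω) = -2πi·ΣRes):
  Res_{z = - \frac{\sqrt{2}}{5} - \frac{\sqrt{2} i}{5}} g(z) = \frac{1125 \sqrt{2} i \left(1 - i\right) e^{\frac{\sqrt{2} \omega \left(-1 + i\right)}{5}}}{64}
  Res_{z = \frac{\sqrt{2}}{5} - \frac{\sqrt{2} i}{5}} g(z) = \frac{1125 \sqrt{2} i \left(1 + i\right) e^{- \frac{\sqrt{2} \omega \left(1 + i\right)}{5}}}{64}
  F(ω) = -2πi·ΣRes = \frac{1125 \sqrt{2} \pi \left(1 - i\right) \left(e^{\frac{2 \sqrt{2} i \omega}{5}} + i\right) e^{- \frac{\sqrt{2} \omega \left(1 + i\right)}{5}}}{32} = \frac{1125 \pi e^{- \frac{\sqrt{2} \omega}{5}} \sin{\left(\frac{\sqrt{2} \omega}{5} + \frac{\pi}{4} \right)}}{8}

Case ω < 0 (upper half-plane, counterclockwise contour ⇒ F(ω) = +2πi·ΣRes):
  Res_{z = \frac{\sqrt{2}}{5} + \frac{\sqrt{2} i}{5}} g(z) = \frac{1125 \sqrt{2} i \left(-1 + i\right) e^{\frac{\sqrt{2} \omega \left(1 - i\right)}{5}}}{64}
  Res_{z = - \frac{\sqrt{2}}{5} + \frac{\sqrt{2} i}{5}} g(z) = \frac{1125 \sqrt{2} \left(1 - i\right) e^{\frac{\sqrt{2} \omega \left(1 + i\right)}{5}}}{64}
  F(ω) = 2πi·ΣRes = - \frac{1125 \sqrt{2} i \pi \left(i \left(1 - i\right) e^{\frac{\sqrt{2} \omega \left(1 - i\right)}{5}} - \left(1 - i\right) e^{\frac{\sqrt{2} \omega \left(1 + i\right)}{5}}\right)}{32} = \frac{1125 \pi e^{\frac{\sqrt{2} \omega}{5}} \cos{\left(\frac{\sqrt{2} \omega}{5} + \frac{\pi}{4} \right)}}{8}

Both cases combine into a single formula in |ω|:

F(ω) = \frac{1125 \pi e^{- \frac{\sqrt{2} \left|{\omega}\right|}{5}} \sin{\left(\frac{\sqrt{2} \left|{\omega}\right|}{5} + \frac{\pi}{4} \right)}}{8}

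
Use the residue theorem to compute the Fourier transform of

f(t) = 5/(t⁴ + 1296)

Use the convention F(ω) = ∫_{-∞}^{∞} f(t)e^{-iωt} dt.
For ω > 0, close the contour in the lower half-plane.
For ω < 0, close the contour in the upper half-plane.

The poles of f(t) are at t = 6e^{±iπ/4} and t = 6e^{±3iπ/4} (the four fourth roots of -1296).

Let g(z) = f(z)e^{-iωz}; for large |z| the factor e^{-iωz} decays in the lower half-plane when ω > 0 and in the upper half-plane when ω < 0.

Case ω > 0 (lower half-plane, clockwise contour ⇒ F(ω) = -2πi·ΣRes):
  Res_{z = - 3 \sqrt{2} - 3 \sqrt{2} i} g(z) = \frac{5 \sqrt{2} i \left(1 - i\right) e^{3 \sqrt{2} \omega \left(-1 + i\right)}}{1728}
  Res_{z = 3 \sqrt{2} - 3 \sqrt{2} i} g(z) = \frac{5 \sqrt{2} i \left(1 + i\right) e^{- 3 \sqrt{2} \omega \left(1 + i\right)}}{1728}
  F(ω) = -2πi·ΣRes = \frac{5 \sqrt{2} \pi \left(1 - i\right) \left(e^{6 \sqrt{2} i \omega} + i\right) e^{- 3 \sqrt{2} \omega \left(1 + i\right)}}{864} = \frac{5 \pi e^{- 3 \sqrt{2} \omega} \sin{\left(3 \sqrt{2} \omega + \frac{\pi}{4} \right)}}{216}

Case ω < 0 (upper half-plane, counterclockwise contour ⇒ F(ω) = +2πi·ΣRes):
  Res_{z = 3 \sqrt{2} + 3 \sqrt{2} i} g(z) = \frac{5 \sqrt{2} i \left(-1 + i\right) e^{3 \sqrt{2} \omega \left(1 - i\right)}}{1728}
  Res_{z = - 3 \sqrt{2} + 3 \sqrt{2} i} g(z) = \frac{5 \sqrt{2} \left(1 - i\right) e^{3 \sqrt{2} \omega \left(1 + i\right)}}{1728}
  F(ω) = 2πi·ΣRes = - \frac{5 \sqrt{2} i \pi \left(i \left(1 - i\right) e^{3 \sqrt{2} \omega \left(1 - i\right)} - \left(1 - i\right) e^{3 \sqrt{2} \omega \left(1 + i\right)}\right)}{864} = \frac{5 \pi e^{3 \sqrt{2} \omega} \cos{\left(3 \sqrt{2} \omega + \frac{\pi}{4} \right)}}{216}

Both cases combine into a single formula in |ω|:

F(ω) = \frac{5 \pi e^{- 3 \sqrt{2} \left|{\omega}\right|} \sin{\left(3 \sqrt{2} \left|{\omega}\right| + \frac{\pi}{4} \right)}}{216}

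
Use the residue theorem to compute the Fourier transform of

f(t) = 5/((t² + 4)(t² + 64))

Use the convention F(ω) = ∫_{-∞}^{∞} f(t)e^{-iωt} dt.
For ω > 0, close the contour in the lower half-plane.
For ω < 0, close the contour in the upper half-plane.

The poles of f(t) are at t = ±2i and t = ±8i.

Let g(z) = f(z)e^{-iωz}; for large |z| the factor e^{-iωz} decays in the lower half-plane when ω > 0 and in the upper half-plane when ω < 0.

Case ω > 0 (lower half-plane, clockwise contour ⇒ F(ω) = -2πi·ΣRes):
  Res_{z = - 2 i} g(z) = \frac{i e^{- 2 \omega}}{48}
  Res_{z = - 8 i} g(z) = - \frac{i e^{- 8 \omega}}{192}
  F(ω) = -2πi·ΣRes = \frac{\pi \left(4 e^{6 \omega} - 1\right) e^{- 8 \omega}}{96}

Case ω < 0 (upper half-plane, counterclockwise contour ⇒ F(ω) = +2πi·ΣRes):
  Res_{z = 2 i} g(z) = - \frac{i e^{2 \omega}}{48}
  Res_{z = 8 i} g(z) = \frac{i e^{8 \omega}}{192}
  F(ω) = 2πi·ΣRes = \frac{\pi \left(4 - e^{6 \omega}\right) e^{2 \omega}}{96}

Both cases combine into a single formula in |ω|:

F(ω) = \frac{\pi \left(4 e^{6 \left|{\omega}\right|} - 1\right) e^{- 8 \left|{\omega}\right|}}{96}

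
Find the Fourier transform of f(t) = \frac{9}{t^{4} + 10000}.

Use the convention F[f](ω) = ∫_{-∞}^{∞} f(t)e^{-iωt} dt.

F(ω) = \frac{9 \pi e^{- 5 \sqrt{2} \left|{\omega}\right|} \sin{\left(5 \sqrt{2} \left|{\omega}\right| + \frac{\pi}{4} \right)}}{1000}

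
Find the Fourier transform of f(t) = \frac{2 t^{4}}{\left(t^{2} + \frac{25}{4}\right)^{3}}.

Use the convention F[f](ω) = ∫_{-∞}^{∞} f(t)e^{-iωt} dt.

F(ω) = \frac{\pi \left(25 \omega^{2} - 50 \left|{\omega}\right| + 12\right) e^{- \frac{5 \left|{\omega}\right|}{2}}}{40}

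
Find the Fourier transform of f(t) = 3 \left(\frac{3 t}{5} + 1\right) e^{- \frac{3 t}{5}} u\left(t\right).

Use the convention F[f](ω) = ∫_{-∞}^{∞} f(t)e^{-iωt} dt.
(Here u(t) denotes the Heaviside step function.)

F(ω) = \frac{15 \left(- 5 i \omega - 6\right)}{25 \omega^{2} - 30 i \omega - 9}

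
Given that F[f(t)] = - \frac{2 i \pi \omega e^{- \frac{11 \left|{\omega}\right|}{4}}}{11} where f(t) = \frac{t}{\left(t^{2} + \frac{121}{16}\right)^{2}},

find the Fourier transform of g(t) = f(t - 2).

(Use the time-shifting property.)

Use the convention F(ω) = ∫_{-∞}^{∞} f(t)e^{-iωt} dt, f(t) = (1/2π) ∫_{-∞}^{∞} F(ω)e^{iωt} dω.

F[g](ω) = - \frac{2 i \pi \omega e^{- 2 i \omega - \frac{11 \left|{\omega}\right|}{4}}}{11}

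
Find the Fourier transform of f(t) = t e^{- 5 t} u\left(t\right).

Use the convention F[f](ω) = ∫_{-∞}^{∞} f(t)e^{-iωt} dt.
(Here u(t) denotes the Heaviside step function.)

F(ω) = \frac{1}{\left(i \omega + 5\right)^{2}}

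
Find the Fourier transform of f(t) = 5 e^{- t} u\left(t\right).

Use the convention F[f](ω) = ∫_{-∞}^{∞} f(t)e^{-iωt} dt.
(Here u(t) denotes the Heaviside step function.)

F(ω) = \frac{5}{i \omega + 1}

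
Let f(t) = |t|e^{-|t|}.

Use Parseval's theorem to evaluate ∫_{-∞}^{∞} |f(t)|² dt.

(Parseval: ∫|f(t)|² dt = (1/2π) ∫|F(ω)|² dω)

∫|f(t)|² dt = \frac{1}{2}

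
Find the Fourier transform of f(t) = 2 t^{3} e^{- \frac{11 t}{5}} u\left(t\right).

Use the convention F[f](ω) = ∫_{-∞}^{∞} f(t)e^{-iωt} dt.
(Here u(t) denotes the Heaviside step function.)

F(ω) = \frac{7500}{\left(5 i \omega + 11\right)^{4}}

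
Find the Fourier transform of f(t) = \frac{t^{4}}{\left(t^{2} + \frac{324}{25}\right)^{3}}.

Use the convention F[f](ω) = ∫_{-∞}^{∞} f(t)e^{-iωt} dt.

F(ω) = \frac{\pi \left(108 \omega^{2} - 150 \left|{\omega}\right| + 25\right) e^{- \frac{18 \left|{\omega}\right|}{5}}}{240}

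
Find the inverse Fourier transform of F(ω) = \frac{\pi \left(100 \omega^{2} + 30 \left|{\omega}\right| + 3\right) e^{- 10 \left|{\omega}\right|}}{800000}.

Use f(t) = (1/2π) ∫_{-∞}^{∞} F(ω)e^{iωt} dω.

f(t) = \frac{1}{\left(t^{2} + 100\right)^{3}}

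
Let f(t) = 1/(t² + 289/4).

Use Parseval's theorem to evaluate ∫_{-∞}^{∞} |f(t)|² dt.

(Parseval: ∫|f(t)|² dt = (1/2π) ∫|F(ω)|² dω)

∫|f(t)|² dt = \frac{4 \pi}{4913}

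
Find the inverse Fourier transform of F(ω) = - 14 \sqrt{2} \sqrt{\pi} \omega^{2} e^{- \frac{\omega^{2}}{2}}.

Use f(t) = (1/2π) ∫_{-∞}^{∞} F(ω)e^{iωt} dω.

f(t) = 7 \left(2 t^{2} - 2\right) e^{- \frac{t^{2}}{2}}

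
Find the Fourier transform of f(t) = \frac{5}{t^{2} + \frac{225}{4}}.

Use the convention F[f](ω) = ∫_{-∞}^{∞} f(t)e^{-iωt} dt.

F(ω) = \frac{2 \pi e^{- \frac{15 \left|{\omega}\right|}{2}}}{3}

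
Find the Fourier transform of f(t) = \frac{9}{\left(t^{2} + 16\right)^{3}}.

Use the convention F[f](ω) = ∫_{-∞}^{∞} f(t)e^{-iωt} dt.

F(ω) = \frac{9 \pi \left(16 \omega^{2} + 12 \left|{\omega}\right| + 3\right) e^{- 4 \left|{\omega}\right|}}{8192}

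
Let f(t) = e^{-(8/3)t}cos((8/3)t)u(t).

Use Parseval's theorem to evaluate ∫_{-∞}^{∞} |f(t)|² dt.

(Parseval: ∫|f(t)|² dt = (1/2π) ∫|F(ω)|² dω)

∫|f(t)|² dt = \frac{9}{64}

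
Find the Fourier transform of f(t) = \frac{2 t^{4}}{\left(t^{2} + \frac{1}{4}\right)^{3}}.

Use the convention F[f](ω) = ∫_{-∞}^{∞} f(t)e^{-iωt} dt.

F(ω) = \frac{\pi \left(\omega^{2} - 10 \left|{\omega}\right| + 12\right) e^{- \frac{\left|{\omega}\right|}{2}}}{8}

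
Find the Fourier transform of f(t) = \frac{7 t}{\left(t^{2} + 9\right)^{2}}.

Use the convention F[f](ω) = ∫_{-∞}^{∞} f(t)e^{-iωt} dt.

F(ω) = - \frac{7 i \pi \omega e^{- 3 \left|{\omega}\right|}}{6}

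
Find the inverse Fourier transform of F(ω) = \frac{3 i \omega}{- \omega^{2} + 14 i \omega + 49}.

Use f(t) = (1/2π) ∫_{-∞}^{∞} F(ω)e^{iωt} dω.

f(t) = 3 \left(1 - 7 t\right) e^{- 7 t} u\left(t\right)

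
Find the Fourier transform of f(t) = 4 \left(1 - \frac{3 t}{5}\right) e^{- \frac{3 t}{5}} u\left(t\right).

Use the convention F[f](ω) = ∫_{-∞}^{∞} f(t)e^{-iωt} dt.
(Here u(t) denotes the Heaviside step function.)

F(ω) = \frac{100 i \omega}{- 25 \omega^{2} + 30 i \omega + 9}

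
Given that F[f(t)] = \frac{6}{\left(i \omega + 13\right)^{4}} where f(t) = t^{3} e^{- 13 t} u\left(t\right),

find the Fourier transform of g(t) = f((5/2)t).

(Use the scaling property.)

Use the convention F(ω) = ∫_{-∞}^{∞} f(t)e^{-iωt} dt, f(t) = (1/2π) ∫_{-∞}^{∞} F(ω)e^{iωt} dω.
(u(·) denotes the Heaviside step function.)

F[g](ω) = \frac{1500}{\left(2 i \omega + 65\right)^{4}}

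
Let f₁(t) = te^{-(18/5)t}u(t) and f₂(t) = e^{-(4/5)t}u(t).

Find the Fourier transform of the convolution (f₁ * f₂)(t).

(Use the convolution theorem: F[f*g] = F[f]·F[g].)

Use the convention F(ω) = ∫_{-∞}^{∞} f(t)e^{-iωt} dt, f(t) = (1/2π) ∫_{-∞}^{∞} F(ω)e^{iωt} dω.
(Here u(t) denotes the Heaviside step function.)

F[f₁*f₂](ω) = \frac{125}{\left(5 i \omega + 4\right) \left(5 i \omega + 18\right)^{2}}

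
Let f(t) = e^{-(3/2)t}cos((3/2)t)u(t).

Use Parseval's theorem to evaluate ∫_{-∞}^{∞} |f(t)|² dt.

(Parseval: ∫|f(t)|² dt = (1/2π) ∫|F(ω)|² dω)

∫|f(t)|² dt = \frac{1}{4}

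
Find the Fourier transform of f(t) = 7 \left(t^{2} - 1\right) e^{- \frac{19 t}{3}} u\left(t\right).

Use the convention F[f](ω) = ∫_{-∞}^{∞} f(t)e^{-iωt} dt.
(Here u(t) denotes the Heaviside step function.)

F(ω) = \frac{21 \left(54 i \omega - \left(3 i \omega + 19\right)^{3} + 342\right)}{\left(3 i \omega + 19\right)^{4}}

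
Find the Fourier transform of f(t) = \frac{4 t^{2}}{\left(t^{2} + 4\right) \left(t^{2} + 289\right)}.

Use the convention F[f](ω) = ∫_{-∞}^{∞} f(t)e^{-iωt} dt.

F(ω) = \frac{4 \pi \left(17 - 2 e^{15 \left|{\omega}\right|}\right) e^{- 17 \left|{\omega}\right|}}{285}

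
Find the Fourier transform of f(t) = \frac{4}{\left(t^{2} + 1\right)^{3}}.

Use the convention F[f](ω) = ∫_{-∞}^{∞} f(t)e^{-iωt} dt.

F(ω) = \frac{\pi \left(\omega^{2} + 3 \left|{\omega}\right| + 3\right) e^{- \left|{\omega}\right|}}{2}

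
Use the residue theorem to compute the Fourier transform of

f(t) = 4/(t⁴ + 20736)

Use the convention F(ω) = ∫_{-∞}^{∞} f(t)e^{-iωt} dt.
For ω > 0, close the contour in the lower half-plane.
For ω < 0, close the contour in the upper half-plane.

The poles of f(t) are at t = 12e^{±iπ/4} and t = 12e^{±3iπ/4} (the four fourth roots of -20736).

Let g(z) = f(z)e^{-iωz}; for large |z| the factor e^{-iωz} decays in the lower half-plane when ω > 0 and in the upper half-plane when ω < 0.

Case ω > 0 (lower half-plane, clockwise contour ⇒ F(ω) = -2πi·ΣRes):
  Res_{z = - 6 \sqrt{2} - 6 \sqrt{2} i} g(z) = \frac{\sqrt{2} i \left(1 - i\right) e^{6 \sqrt{2} \omega \left(-1 + i\right)}}{3456}
  Res_{z = 6 \sqrt{2} - 6 \sqrt{2} i} g(z) = \frac{\sqrt{2} i \left(1 + i\right) e^{- 6 \sqrt{2} \omega \left(1 + i\right)}}{3456}
  F(ω) = -2πi·ΣRes = \frac{\sqrt{2} \pi \left(1 - i\right) \left(e^{12 \sqrt{2} i \omega} + i\right) e^{- 6 \sqrt{2} \omega \left(1 + i\right)}}{1728} = \frac{\pi e^{- 6 \sqrt{2} \omega} \sin{\left(6 \sqrt{2} \omega + \frac{\pi}{4} \right)}}{432}

Case ω < 0 (upper half-plane, counterclockwise contour ⇒ F(ω) = +2πi·ΣRes):
  Res_{z = 6 \sqrt{2} + 6 \sqrt{2} i} g(z) = \frac{\sqrt{2} i \left(-1 + i\right) e^{6 \sqrt{2} \omega \left(1 - i\right)}}{3456}
  Res_{z = - 6 \sqrt{2} + 6 \sqrt{2} i} g(z) = \frac{\sqrt{2} \left(1 - i\right) e^{6 \sqrt{2} \omega \left(1 + i\right)}}{3456}
  F(ω) = 2πi·ΣRes = - \frac{\sqrt{2} i \pi \left(i \left(1 - i\right) e^{6 \sqrt{2} \omega \left(1 - i\right)} - \left(1 - i\right) e^{6 \sqrt{2} \omega \left(1 + i\right)}\right)}{1728} = \frac{\pi e^{6 \sqrt{2} \omega} \cos{\left(6 \sqrt{2} \omega + \frac{\pi}{4} \right)}}{432}

Both cases combine into a single formula in |ω|:

F(ω) = \frac{\pi e^{- 6 \sqrt{2} \left|{\omega}\right|} \sin{\left(6 \sqrt{2} \left|{\omega}\right| + \frac{\pi}{4} \right)}}{432}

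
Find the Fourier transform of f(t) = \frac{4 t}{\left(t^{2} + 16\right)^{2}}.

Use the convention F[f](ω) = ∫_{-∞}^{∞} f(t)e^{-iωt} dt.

F(ω) = - \frac{i \pi \omega e^{- 4 \left|{\omega}\right|}}{2}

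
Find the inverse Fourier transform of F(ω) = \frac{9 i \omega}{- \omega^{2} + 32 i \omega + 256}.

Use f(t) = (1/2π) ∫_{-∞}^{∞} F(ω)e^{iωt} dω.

f(t) = 9 \left(1 - 16 t\right) e^{- 16 t} u\left(t\right)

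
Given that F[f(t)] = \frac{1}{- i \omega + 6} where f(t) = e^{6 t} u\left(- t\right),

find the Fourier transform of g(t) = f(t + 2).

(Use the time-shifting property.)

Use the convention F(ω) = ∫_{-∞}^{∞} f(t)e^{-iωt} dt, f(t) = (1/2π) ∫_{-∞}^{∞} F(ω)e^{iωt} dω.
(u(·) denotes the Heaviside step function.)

F[g](ω) = - \frac{e^{2 i \omega}}{i \omega - 6}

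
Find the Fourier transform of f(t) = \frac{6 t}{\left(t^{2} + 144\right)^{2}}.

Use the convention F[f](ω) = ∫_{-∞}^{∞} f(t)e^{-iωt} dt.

F(ω) = - \frac{i \pi \omega e^{- 12 \left|{\omega}\right|}}{4}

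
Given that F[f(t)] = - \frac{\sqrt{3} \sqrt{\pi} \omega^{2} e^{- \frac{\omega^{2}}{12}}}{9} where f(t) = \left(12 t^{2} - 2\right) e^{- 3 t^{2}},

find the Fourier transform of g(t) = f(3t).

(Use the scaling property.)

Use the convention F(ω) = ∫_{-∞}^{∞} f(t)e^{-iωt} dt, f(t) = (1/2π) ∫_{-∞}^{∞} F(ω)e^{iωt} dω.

F[g](ω) = - \frac{\sqrt{3} \sqrt{\pi} \omega^{2} e^{- \frac{\omega^{2}}{108}}}{243}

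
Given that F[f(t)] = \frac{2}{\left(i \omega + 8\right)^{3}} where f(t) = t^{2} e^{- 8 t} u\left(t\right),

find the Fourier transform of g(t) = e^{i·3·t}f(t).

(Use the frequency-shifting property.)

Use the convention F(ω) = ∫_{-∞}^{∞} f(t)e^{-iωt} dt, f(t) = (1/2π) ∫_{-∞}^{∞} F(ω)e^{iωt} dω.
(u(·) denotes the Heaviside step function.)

F[g](ω) = \frac{2}{\left(i \left(\omega - 3\right) + 8\right)^{3}}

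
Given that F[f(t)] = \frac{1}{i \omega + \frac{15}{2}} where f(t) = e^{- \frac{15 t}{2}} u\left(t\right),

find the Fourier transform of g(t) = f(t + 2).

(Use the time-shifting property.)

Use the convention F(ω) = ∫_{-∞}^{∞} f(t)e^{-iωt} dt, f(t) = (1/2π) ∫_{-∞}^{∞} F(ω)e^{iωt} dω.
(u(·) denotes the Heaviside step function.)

F[g](ω) = \frac{2 e^{2 i \omega}}{2 i \omega + 15}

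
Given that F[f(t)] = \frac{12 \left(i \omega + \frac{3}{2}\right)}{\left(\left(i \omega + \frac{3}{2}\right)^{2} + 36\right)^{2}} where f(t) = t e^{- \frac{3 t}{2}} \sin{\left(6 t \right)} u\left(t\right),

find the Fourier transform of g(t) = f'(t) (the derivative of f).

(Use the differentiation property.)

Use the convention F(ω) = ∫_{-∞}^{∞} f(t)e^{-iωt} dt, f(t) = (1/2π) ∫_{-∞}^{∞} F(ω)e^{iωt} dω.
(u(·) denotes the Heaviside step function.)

F[g](ω) = \frac{96 i \omega \left(2 i \omega + 3\right)}{\left(\left(2 i \omega + 3\right)^{2} + 144\right)^{2}}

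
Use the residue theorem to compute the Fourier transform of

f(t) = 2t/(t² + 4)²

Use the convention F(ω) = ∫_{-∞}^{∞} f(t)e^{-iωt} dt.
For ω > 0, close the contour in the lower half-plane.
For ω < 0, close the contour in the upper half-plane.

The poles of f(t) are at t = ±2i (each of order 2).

Let g(z) = f(z)e^{-iωz}; for large |z| the factor e^{-iωz} decays in the lower half-plane when ω > 0 and in the upper half-plane when ω < 0.

Case ω > 0 (lower half-plane, clockwise contour ⇒ F(ω) = -2πi·ΣRes):
  Res_{z = - 2 i} g(z) = \frac{\omega e^{- 2 \omega}}{4} (pole of order 2)
  F(ω) = -2πi·ΣRes = - \frac{i \pi \omega e^{- 2 \omega}}{2}

Case ω < 0 (upper half-plane, counterclockwise contour ⇒ F(ω) = +2πi·ΣRes):
  Res_{z = 2 i} g(z) = - \frac{\omega e^{2 \omega}}{4} (pole of order 2)
  F(ω) = 2πi·ΣRes = - \frac{i \pi \omega e^{2 \omega}}{2}

Both cases combine into a single formula in |ω|:

F(ω) = - \frac{i \pi \omega e^{- 2 \left|{\omega}\right|}}{2}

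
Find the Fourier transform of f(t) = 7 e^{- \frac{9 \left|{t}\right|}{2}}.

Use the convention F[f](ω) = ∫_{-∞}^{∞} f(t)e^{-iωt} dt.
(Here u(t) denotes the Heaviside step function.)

F(ω) = \frac{252}{4 \omega^{2} + 81}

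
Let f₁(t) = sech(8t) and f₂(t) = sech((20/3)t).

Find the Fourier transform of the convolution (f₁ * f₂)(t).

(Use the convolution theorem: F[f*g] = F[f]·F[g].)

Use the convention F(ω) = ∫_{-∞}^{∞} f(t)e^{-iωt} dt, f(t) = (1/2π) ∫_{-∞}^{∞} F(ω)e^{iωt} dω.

F[f₁*f₂](ω) = \frac{3 \pi^{2}}{160 \cosh{\left(\frac{\pi \omega}{16} \right)} \cosh{\left(\frac{3 \pi \omega}{40} \right)}}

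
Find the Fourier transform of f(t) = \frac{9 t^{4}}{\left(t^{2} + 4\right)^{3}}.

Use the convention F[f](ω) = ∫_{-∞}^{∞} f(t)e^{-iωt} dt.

F(ω) = \frac{9 \pi \left(4 \omega^{2} - 10 \left|{\omega}\right| + 3\right) e^{- 2 \left|{\omega}\right|}}{16}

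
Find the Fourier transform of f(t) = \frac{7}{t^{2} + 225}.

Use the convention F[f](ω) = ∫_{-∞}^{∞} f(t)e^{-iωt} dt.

F(ω) = \frac{7 \pi e^{- 15 \left|{\omega}\right|}}{15}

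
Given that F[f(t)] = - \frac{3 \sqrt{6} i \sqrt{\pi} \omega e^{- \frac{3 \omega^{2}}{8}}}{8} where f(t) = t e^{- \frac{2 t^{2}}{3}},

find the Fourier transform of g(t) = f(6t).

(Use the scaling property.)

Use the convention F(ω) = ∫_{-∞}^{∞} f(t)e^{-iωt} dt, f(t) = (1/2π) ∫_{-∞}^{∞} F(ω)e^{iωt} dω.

F[g](ω) = - \frac{\sqrt{6} i \sqrt{\pi} \omega e^{- \frac{\omega^{2}}{96}}}{96}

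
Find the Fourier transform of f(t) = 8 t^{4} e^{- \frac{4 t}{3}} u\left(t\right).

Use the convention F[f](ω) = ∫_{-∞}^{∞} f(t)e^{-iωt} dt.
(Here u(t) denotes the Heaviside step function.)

F(ω) = \frac{46656}{\left(3 i \omega + 4\right)^{5}}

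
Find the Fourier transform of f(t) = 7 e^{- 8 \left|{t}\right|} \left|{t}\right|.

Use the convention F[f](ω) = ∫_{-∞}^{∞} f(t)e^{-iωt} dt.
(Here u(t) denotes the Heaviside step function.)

F(ω) = \frac{14 \left(64 - \omega^{2}\right)}{\left(\omega^{2} + 64\right)^{2}}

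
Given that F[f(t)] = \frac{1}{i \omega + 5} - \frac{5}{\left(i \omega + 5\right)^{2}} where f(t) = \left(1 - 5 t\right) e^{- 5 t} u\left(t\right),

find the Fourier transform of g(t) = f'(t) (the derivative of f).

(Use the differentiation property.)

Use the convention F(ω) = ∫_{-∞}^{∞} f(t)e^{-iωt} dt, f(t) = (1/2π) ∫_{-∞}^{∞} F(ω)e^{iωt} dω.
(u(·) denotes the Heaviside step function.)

F[g](ω) = \frac{\omega^{2}}{\omega^{2} - 10 i \omega - 25}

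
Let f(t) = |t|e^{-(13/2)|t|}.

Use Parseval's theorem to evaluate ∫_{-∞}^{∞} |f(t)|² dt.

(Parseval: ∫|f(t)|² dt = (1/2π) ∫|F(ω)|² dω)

∫|f(t)|² dt = \frac{4}{2197}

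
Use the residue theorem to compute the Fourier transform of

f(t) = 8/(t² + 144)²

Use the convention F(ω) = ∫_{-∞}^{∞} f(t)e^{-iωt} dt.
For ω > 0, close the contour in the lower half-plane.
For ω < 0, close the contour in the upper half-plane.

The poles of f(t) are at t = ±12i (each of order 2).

Let g(z) = f(z)e^{-iωz}; for large |z| the factor e^{-iωz} decays in the lower half-plane when ω > 0 and in the upper half-plane when ω < 0.

Case ω > 0 (lower half-plane, clockwise contour ⇒ F(ω) = -2πi·ΣRes):
  Res_{z = - 12 i} g(z) = \frac{i \left(12 \omega + 1\right) e^{- 12 \omega}}{864} (pole of order 2)
  F(ω) = -2πi·ΣRes = \frac{\pi \left(12 \omega + 1\right) e^{- 12 \omega}}{432}

Case ω < 0 (upper half-plane, counterclockwise contour ⇒ F(ω) = +2πi·ΣRes):
  Res_{z = 12 i} g(z) = \frac{i \left(12 \omega - 1\right) e^{12 \omega}}{864} (pole of order 2)
  F(ω) = 2πi·ΣRes = \frac{\pi \left(1 - 12 \omega\right) e^{12 \omega}}{432}

Both cases combine into a single formula in |ω|:

F(ω) = \frac{\pi \left(12 \left|{\omega}\right| + 1\right) e^{- 12 \left|{\omega}\right|}}{432}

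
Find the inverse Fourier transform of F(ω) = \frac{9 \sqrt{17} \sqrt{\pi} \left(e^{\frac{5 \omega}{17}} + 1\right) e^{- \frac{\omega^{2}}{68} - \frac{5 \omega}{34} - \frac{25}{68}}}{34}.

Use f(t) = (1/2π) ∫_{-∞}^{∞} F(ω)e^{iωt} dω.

f(t) = 9 e^{- 17 t^{2}} \cos{\left(5 t \right)}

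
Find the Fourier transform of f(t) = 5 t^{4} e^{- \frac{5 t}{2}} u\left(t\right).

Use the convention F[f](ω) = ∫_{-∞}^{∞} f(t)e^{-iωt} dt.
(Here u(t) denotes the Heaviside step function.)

F(ω) = \frac{3840}{\left(2 i \omega + 5\right)^{5}}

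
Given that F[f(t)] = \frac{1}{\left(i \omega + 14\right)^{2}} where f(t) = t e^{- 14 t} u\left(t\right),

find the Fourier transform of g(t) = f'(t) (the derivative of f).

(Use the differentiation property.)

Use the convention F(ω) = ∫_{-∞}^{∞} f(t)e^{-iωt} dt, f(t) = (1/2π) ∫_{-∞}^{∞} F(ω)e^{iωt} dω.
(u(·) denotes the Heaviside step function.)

F[g](ω) = \frac{i \omega}{\left(i \omega + 14\right)^{2}}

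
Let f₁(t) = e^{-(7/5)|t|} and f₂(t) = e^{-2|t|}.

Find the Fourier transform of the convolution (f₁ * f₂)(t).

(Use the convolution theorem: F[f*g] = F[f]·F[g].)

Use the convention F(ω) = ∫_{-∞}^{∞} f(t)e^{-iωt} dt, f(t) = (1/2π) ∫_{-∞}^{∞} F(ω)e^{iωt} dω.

F[f₁*f₂](ω) = \frac{280}{\left(\omega^{2} + 4\right) \left(25 \omega^{2} + 49\right)}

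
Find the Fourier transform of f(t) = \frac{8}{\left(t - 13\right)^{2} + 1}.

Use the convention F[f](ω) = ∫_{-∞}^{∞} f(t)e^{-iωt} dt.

F(ω) = 8 \pi e^{- 13 i \omega - \left|{\omega}\right|}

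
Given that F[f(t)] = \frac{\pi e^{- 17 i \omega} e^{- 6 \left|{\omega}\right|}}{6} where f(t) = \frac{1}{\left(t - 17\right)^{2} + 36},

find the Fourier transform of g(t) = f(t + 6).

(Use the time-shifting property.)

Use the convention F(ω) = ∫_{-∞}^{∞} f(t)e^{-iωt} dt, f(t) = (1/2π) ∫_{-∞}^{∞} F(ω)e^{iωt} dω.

F[g](ω) = \frac{\pi e^{- 11 i \omega - 6 \left|{\omega}\right|}}{6}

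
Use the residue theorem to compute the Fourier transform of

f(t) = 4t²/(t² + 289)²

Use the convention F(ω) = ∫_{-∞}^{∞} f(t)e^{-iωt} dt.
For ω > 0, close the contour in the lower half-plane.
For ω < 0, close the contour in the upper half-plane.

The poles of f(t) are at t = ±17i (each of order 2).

Let g(z) = f(z)e^{-iωz}; for large |z| the factor e^{-iωz} decays in the lower half-plane when ω > 0 and in the upper half-plane when ω < 0.

Case ω > 0 (lower half-plane, clockwise contour ⇒ F(ω) = -2πi·ΣRes):
  Res_{z = - 17 i} g(z) = i \left(\frac{1}{17} - \omega\right) e^{- 17 \omega} (pole of order 2)
  F(ω) = -2πi·ΣRes = \frac{2 \pi \left(1 - 17 \omega\right) e^{- 17 \omega}}{17}

Case ω < 0 (upper half-plane, counterclockwise contour ⇒ F(ω) = +2πi·ΣRes):
  Res_{z = 17 i} g(z) = i \left(- \omega - \frac{1}{17}\right) e^{17 \omega} (pole of order 2)
  F(ω) = 2πi·ΣRes = \frac{2 \pi \left(17 \omega + 1\right) e^{17 \omega}}{17}

Both cases combine into a single formula in |ω|:

F(ω) = \frac{2 \pi \left(1 - 17 \left|{\omega}\right|\right) e^{- 17 \left|{\omega}\right|}}{17}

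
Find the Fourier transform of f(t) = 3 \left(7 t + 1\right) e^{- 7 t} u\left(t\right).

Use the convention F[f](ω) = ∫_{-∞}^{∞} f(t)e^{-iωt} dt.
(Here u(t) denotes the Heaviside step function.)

F(ω) = \frac{3 \left(- i \omega - 14\right)}{\omega^{2} - 14 i \omega - 49}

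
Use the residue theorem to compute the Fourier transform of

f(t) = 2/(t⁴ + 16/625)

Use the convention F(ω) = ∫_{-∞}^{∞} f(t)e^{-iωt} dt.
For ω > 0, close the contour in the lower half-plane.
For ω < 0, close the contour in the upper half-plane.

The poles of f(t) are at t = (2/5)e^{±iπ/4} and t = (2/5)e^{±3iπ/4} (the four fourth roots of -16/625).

Let g(z) = f(z)e^{-iωz}; for large |z| the factor e^{-iωz} decays in the lower half-plane when ω > 0 and in the upper half-plane when ω < 0.

Case ω > 0 (lower half-plane, clockwise contour ⇒ F(ω) = -2πi·ΣRes):
  Res_{z = - \frac{\sqrt{2}}{5} - \frac{\sqrt{2} i}{5}} g(z) = \frac{125 \sqrt{2} i \left(1 - i\right) e^{\frac{\sqrt{2} \omega \left(-1 + i\right)}{5}}}{32}
  Res_{z = \frac{\sqrt{2}}{5} - \frac{\sqrt{2} i}{5}} g(z) = \frac{125 \sqrt{2} i \left(1 + i\right) e^{- \frac{\sqrt{2} \omega \left(1 + i\right)}{5}}}{32}
  F(ω) = -2πi·ΣRes = \frac{125 \sqrt{2} \pi \left(1 - i\right) \left(e^{\frac{2 \sqrt{2} i \omega}{5}} + i\right) e^{- \frac{\sqrt{2} \omega \left(1 + i\right)}{5}}}{16} = \frac{125 \pi e^{- \frac{\sqrt{2} \omega}{5}} \sin{\left(\frac{\sqrt{2} \omega}{5} + \frac{\pi}{4} \right)}}{4}

Case ω < 0 (upper half-plane, counterclockwise contour ⇒ F(ω) = +2πi·ΣRes):
  Res_{z = \frac{\sqrt{2}}{5} + \frac{\sqrt{2} i}{5}} g(z) = \frac{125 \sqrt{2} i \left(-1 + i\right) e^{\frac{\sqrt{2} \omega \left(1 - i\right)}{5}}}{32}
  Res_{z = - \frac{\sqrt{2}}{5} + \frac{\sqrt{2} i}{5}} g(z) = \frac{125 \sqrt{2} \left(1 - i\right) e^{\frac{\sqrt{2} \omega \left(1 + i\right)}{5}}}{32}
  F(ω) = 2πi·ΣRes = - \frac{125 \sqrt{2} i \pi \left(i \left(1 - i\right) e^{\frac{\sqrt{2} \omega \left(1 - i\right)}{5}} - \left(1 - i\right) e^{\frac{\sqrt{2} \omega \left(1 + i\right)}{5}}\right)}{16} = \frac{125 \pi e^{\frac{\sqrt{2} \omega}{5}} \cos{\left(\frac{\sqrt{2} \omega}{5} + \frac{\pi}{4} \right)}}{4}

Both cases combine into a single formula in |ω|:

F(ω) = \frac{125 \pi e^{- \frac{\sqrt{2} \left|{\omega}\right|}{5}} \sin{\left(\frac{\sqrt{2} \left|{\omega}\right|}{5} + \frac{\pi}{4} \right)}}{4}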